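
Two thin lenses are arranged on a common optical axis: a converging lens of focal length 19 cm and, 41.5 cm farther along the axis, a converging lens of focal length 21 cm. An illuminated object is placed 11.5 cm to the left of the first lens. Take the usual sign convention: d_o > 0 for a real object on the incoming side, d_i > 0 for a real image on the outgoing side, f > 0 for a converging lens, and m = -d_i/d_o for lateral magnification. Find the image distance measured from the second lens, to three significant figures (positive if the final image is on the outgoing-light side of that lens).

Lens 1: 1/d_i1 = 1/f_1 - 1/d_o1 = 1/19 - 1/11.5 = -0.03432 cm^-1, so d_i1 = -29.133 cm.
With d_i1 < 0 the first image is virtual and lies on the object side; the object distance for lens 2 is d_o2 = 41.5 - (-29.133) = 70.633 cm.
Lens 2: 1/d_i2 = 1/f_2 - 1/d_o2 = 1/21 - 1/(70.633) = 0.03346 cm^-1, so d_i2 = 29.885 cm.

29.9 cm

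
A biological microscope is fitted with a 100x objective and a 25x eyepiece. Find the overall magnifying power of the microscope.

The overall magnification of a compound microscope is the product of the objective and eyepiece magnifications:
M = M_obj x M_eye = 100 x 25 = 2500.

2500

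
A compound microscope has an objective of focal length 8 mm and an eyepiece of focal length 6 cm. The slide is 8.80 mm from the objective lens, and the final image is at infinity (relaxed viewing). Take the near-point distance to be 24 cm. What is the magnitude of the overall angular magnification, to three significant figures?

Convert to cm: f_obj = 8 mm = 0.8 cm; d_o = 8.80 mm = 0.88 cm.
Objective: 1/d_i = 1/f_obj - 1/d_o = 1/0.8 - 1/0.88 = 0.11364 cm^-1, so d_i = 8.800 cm.
m_obj = -d_i/d_o = -8.800/0.88 = -10.000.
Eyepiece angular magnification (image at infinity): M_eye = D/f_e = 24/6 = 4.000.
Overall M = m_obj x M_eye = (-10.000)(4.000) = -40.00.
|M| = 40.00.

40.0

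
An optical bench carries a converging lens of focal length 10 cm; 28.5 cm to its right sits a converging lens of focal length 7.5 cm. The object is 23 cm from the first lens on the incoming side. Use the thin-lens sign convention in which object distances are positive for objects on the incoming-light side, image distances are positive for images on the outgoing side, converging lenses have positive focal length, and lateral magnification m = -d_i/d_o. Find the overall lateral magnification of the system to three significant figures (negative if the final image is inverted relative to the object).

1.74

First lens: d_i1 = 1/(1/10 - 1/23) = 17.692 cm.
m_1 = -(17.692)/23 = -0.7692.
That image sits 10.808 cm in front of the second lens, so d_o2 = 10.808 cm.
Second lens: d_i2 = 1/(1/7.5 - 1/(10.808)) = 24.506 cm.
m_2 = -(24.506)/(10.808) = -2.2674.
Overall magnification: m = m_1 m_2 = 1.7442.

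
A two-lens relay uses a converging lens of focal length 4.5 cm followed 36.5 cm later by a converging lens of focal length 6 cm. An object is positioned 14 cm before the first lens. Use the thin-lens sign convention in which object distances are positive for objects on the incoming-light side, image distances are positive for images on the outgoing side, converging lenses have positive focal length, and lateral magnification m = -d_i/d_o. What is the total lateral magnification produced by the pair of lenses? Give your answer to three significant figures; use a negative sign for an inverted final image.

Applying the thin-lens equation to the first lens, 1/4.5 = 1/14 + 1/d_i1, which gives d_i1 = 6.632 cm.
Its lateral magnification is m_1 = -d_i1/d_o1 = -(6.632)/14 = -0.4737.
Object distance for lens 2: d_o2 = 36.5 - 6.632 = 29.868 cm.
Applying the thin-lens equation again with f_2 = 6 cm and d_o2 = 29.868 cm gives d_i2 = 7.508 cm.
m_2 = -(7.508)/(29.868) = -0.2514.
The system's lateral magnification is m_1 m_2 = (-0.4737)(-0.2514) = 0.1191.

0.119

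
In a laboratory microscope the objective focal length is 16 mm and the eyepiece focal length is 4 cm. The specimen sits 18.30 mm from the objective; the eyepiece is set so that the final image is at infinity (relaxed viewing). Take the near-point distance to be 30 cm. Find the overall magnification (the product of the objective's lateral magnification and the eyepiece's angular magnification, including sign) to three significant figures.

Convert to cm: f_obj = 16 mm = 1.6 cm; d_o = 18.30 mm = 1.83 cm.
Objective: 1/d_i = 1/f_obj - 1/d_o = 1/1.6 - 1/1.83 = 0.07855 cm^-1, so d_i = 12.730 cm.
m_obj = -d_i/d_o = -12.730/1.83 = -6.957.
Eyepiece angular magnification (image at infinity): M_eye = D/f_e = 30/4 = 7.500.
Overall M = m_obj x M_eye = (-6.957)(7.500) = -52.17.

-52.2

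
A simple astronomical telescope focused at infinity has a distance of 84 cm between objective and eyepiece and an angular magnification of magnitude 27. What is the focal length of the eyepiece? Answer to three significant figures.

In normal adjustment the tube length equals f_obj + f_eye and |M| = f_obj/f_eye.
So f_obj = 27 f_eye and 27 f_eye + f_eye = 84 cm, giving f_eye = 84/28 = 3.000 cm and f_obj = 81.000 cm.

3.00 cm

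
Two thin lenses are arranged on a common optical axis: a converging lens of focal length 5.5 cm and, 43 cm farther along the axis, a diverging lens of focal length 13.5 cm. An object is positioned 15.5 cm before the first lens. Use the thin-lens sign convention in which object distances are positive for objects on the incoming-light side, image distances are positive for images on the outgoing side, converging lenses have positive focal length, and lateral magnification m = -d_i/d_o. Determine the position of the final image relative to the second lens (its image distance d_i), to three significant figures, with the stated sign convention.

Applying the thin-lens equation to the first lens, 1/5.5 = 1/15.5 + 1/d_i1, which gives d_i1 = 8.525 cm.
Object distance for lens 2: d_o2 = 43 - 8.525 = 34.475 cm.
Applying the thin-lens equation again with f_2 = -13.5 cm and d_o2 = 34.475 cm gives d_i2 = -9.701 cm.

-9.70 cm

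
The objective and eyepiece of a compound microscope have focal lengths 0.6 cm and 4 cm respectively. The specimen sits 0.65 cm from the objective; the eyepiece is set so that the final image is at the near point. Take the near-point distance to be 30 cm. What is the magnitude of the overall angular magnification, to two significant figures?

100

Objective: 1/d_i = 1/f_obj - 1/d_o = 1/0.6 - 1/0.65 = 0.12821 cm^-1, so d_i = 7.800 cm.
m_obj = -d_i/d_o = -7.800/0.65 = -12.000.
Eyepiece angular magnification (image at near point): M_eye = 1 + D/f_e = 1 + 30/4 = 8.500.
Overall M = m_obj x M_eye = (-12.000)(8.500) = -102.00.
|M| = 102.00.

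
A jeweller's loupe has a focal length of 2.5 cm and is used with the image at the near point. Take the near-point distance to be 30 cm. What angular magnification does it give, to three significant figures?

M = 1 + D/f = 1 + 30/2.5 = 13.000.

13.0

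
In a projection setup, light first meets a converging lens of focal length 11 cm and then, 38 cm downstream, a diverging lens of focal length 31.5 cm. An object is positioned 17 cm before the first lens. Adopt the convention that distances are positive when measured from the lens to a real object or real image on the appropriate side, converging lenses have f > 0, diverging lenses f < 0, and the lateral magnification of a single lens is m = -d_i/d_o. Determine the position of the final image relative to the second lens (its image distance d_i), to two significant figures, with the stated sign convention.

-5.6 cm

Applying the thin-lens equation to the first lens, 1/11 = 1/17 + 1/d_i1, which gives d_i1 = 31.167 cm.
The intermediate image is 31.167 cm to the right of lens 1, so d_o2 = L - d_i1 = 38 - 31.167 = 6.833 cm.
Applying the thin-lens equation again with f_2 = -31.5 cm and d_o2 = 6.833 cm gives d_i2 = -5.615 cm.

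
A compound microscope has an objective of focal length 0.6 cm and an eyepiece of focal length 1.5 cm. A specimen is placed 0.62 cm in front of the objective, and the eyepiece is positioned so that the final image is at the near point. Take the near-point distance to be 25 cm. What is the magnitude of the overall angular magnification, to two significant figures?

530

Objective: 1/d_i = 1/f_obj - 1/d_o = 1/0.6 - 1/0.62 = 0.05376 cm^-1, so d_i = 18.600 cm.
m_obj = -d_i/d_o = -18.600/0.62 = -30.000.
Eyepiece angular magnification (image at near point): M_eye = 1 + D/f_e = 1 + 25/1.5 = 17.667.
Overall M = m_obj x M_eye = (-30.000)(17.667) = -530.00.
|M| = 530.00.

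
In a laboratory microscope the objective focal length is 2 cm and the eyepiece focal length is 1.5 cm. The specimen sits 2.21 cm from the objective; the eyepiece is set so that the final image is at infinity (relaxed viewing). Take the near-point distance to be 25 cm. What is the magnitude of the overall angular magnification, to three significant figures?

159

Objective: 1/d_i = 1/f_obj - 1/d_o = 1/2 - 1/2.21 = 0.04751 cm^-1, so d_i = 21.048 cm.
m_obj = -d_i/d_o = -21.048/2.21 = -9.524.
Eyepiece angular magnification (image at infinity): M_eye = D/f_e = 25/1.5 = 16.667.
Overall M = m_obj x M_eye = (-9.524)(16.667) = -158.73.
|M| = 158.73.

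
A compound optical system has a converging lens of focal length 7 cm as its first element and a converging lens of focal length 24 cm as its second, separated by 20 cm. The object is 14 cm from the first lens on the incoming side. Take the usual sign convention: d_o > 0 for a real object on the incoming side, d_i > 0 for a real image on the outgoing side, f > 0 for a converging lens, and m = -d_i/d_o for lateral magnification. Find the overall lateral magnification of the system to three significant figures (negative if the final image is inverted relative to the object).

First lens: d_i1 = 1/(1/7 - 1/14) = 14.000 cm.
m_1 = -(14.000)/14 = -1.0000.
That image sits 6.000 cm in front of the second lens, so d_o2 = 6.000 cm.
Second lens: d_i2 = 1/(1/24 - 1/(6.000)) = -8.000 cm.
m_2 = -(-8.000)/(6.000) = 1.3333.
Total m = m_1 x m_2 = (-1.0000)(1.3333) = -1.3333.

-1.33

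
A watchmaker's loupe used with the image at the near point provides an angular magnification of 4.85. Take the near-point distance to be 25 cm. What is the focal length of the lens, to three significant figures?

6.49 cm

For the image at the near point, M = 1 + D/f.
f = D/(M - 1) = 25/(4.85 - 1) = 6.494 cm.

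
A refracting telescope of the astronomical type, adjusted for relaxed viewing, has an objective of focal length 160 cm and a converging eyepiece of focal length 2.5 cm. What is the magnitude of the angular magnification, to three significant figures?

|M| = f_obj/|f_eye| = 160/2.5 = 64.000.

64.0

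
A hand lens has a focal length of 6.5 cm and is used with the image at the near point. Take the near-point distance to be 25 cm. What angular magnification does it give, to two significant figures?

4.8

M = 1 + D/f = 1 + 25/6.5 = 4.846.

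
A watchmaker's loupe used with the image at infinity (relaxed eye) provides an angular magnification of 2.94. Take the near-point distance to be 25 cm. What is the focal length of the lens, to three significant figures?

8.50 cm

For the image at infinity, M = D/f.
f = D/M = 25/2.94 = 8.503 cm.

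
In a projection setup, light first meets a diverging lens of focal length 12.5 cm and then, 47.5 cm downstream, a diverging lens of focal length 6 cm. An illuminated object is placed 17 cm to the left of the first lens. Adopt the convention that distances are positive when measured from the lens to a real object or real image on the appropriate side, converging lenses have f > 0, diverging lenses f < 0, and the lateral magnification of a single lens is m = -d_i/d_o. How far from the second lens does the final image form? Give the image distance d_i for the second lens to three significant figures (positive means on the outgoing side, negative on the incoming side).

Applying the thin-lens equation to the first lens, 1/(-12.5) = 1/17 + 1/d_i1, which gives d_i1 = -7.203 cm.
The intermediate image is virtual, 7.203 cm to the left of lens 1, so d_o2 = L - d_i1 = 47.5 - (-7.203) = 54.703 cm.
Applying the thin-lens equation again with f_2 = -6 cm and d_o2 = 54.703 cm gives d_i2 = -5.407 cm.

-5.41 cm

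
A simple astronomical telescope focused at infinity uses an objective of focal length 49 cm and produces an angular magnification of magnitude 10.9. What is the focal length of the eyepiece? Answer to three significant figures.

4.50 cm

|M| = f_obj/f_eye, so f_eye = f_obj/|M| = 49/10.9 = 4.495 cm.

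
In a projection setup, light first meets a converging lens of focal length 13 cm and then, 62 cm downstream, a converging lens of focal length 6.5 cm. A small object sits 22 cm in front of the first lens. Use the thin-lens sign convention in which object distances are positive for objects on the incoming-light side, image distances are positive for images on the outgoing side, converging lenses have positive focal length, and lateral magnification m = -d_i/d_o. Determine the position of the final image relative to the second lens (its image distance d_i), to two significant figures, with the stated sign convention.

8.3 cm

Applying the thin-lens equation to the first lens, 1/13 = 1/22 + 1/d_i1, which gives d_i1 = 31.778 cm.
The intermediate image is 31.778 cm to the right of lens 1, so d_o2 = L - d_i1 = 62 - 31.778 = 30.222 cm.
Applying the thin-lens equation again with f_2 = 6.5 cm and d_o2 = 30.222 cm gives d_i2 = 8.281 cm.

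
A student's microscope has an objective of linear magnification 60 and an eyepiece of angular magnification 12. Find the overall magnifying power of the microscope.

The overall magnification of a compound microscope is the product of the objective and eyepiece magnifications:
M = M_obj x M_eye = 60 x 12 = 720.

720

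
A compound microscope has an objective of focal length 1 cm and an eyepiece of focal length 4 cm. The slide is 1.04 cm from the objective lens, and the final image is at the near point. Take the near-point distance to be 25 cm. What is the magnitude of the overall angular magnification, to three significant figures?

Objective: 1/d_i = 1/f_obj - 1/d_o = 1/1 - 1/1.04 = 0.03846 cm^-1, so d_i = 26.000 cm.
m_obj = -d_i/d_o = -26.000/1.04 = -25.000.
Eyepiece angular magnification (image at near point): M_eye = 1 + D/f_e = 1 + 25/4 = 7.250.
Overall M = m_obj x M_eye = (-25.000)(7.250) = -181.25.
|M| = 181.25.

181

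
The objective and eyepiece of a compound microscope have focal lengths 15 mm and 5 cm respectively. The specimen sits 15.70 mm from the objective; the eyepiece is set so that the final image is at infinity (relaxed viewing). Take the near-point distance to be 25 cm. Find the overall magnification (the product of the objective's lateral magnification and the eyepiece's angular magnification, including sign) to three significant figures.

Convert to cm: f_obj = 15 mm = 1.5 cm; d_o = 15.70 mm = 1.57 cm.
Objective: 1/d_i = 1/f_obj - 1/d_o = 1/1.5 - 1/1.57 = 0.02972 cm^-1, so d_i = 33.643 cm.
m_obj = -d_i/d_o = -33.643/1.57 = -21.429.
Eyepiece angular magnification (image at infinity): M_eye = D/f_e = 25/5 = 5.000.
Overall M = m_obj x M_eye = (-21.429)(5.000) = -107.14.

-107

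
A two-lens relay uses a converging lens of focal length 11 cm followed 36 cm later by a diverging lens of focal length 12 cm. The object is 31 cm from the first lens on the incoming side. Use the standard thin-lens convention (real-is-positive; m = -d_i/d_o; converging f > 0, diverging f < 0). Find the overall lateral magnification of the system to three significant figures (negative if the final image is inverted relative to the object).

Lens 1: 1/d_i1 = 1/f_1 - 1/d_o1 = 1/11 - 1/31 = 0.05865 cm^-1, so d_i1 = 17.050 cm.
m_1 = -(17.050)/31 = -0.5500.
The intermediate image is 17.050 cm to the right of lens 1, so d_o2 = L - d_i1 = 36 - 17.050 = 18.950 cm.
Lens 2: 1/d_i2 = 1/f_2 - 1/d_o2 = 1/(-12) - 1/(18.950) = -0.13610 cm^-1, so d_i2 = -7.347 cm.
m_2 = -(-7.347)/(18.950) = 0.3877.
Overall magnification: m = m_1 m_2 = -0.2132.

-0.213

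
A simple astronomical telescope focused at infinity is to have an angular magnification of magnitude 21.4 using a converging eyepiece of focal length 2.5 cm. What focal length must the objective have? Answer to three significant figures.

|M| = f_obj/|f_eye|, so f_obj = |M| x |f_eye| = 21.4 x 2.5 = 53.500 cm.

53.5 cm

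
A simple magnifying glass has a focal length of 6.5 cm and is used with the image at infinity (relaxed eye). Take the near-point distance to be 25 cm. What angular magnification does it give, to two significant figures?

M = D/f = 25/6.5 = 3.846.

3.8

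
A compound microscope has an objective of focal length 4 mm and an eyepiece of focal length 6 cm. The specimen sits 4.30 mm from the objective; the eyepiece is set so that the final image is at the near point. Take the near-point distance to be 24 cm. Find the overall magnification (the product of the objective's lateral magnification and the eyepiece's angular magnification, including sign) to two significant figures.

-67

Convert to cm: f_obj = 4 mm = 0.4 cm; d_o = 4.30 mm = 0.43 cm.
Objective: 1/d_i = 1/f_obj - 1/d_o = 1/0.4 - 1/0.43 = 0.17442 cm^-1, so d_i = 5.733 cm.
m_obj = -d_i/d_o = -5.733/0.43 = -13.333.
Eyepiece angular magnification (image at near point): M_eye = 1 + D/f_e = 1 + 24/6 = 5.000.
Overall M = m_obj x M_eye = (-13.333)(5.000) = -66.67.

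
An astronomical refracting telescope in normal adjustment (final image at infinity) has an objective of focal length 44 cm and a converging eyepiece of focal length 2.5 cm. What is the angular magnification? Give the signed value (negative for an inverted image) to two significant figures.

-18

M = -f_obj/f_eye = -44/(2.5) = -17.600.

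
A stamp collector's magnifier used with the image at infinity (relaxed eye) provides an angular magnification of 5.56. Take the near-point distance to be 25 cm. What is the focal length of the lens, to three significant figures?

4.50 cm

For the image at infinity, M = D/f.
f = D/M = 25/5.56 = 4.496 cm.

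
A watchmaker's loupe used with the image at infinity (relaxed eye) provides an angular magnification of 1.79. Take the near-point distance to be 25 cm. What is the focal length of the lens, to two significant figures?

14 cm

For the image at infinity, M = D/f.
f = D/M = 25/1.79 = 13.966 cm.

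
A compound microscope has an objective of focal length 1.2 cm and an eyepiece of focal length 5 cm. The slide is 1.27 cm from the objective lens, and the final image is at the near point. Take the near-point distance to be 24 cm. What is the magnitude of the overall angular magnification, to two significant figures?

Objective: 1/d_i = 1/f_obj - 1/d_o = 1/1.2 - 1/1.27 = 0.04593 cm^-1, so d_i = 21.771 cm.
m_obj = -d_i/d_o = -21.771/1.27 = -17.143.
Eyepiece angular magnification (image at near point): M_eye = 1 + D/f_e = 1 + 24/5 = 5.800.
Overall M = m_obj x M_eye = (-17.143)(5.800) = -99.43.
|M| = 99.43.

99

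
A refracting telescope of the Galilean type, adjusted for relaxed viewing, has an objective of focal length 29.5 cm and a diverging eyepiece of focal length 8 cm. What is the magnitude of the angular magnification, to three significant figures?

|M| = f_obj/|f_eye| = 29.5/8 = 3.688.

3.69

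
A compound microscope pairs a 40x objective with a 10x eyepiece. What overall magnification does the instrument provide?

The overall magnification of a compound microscope is the product of the objective and eyepiece magnifications:
M = M_obj x M_eye = 40 x 10 = 400.

400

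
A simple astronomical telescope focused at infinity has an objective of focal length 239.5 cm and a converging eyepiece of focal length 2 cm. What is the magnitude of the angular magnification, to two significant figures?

120

|M| = f_obj/|f_eye| = 239.5/2 = 119.750.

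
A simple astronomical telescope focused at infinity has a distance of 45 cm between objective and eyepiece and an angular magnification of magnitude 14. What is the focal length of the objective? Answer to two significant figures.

42 cm

In normal adjustment the tube length equals f_obj + f_eye and |M| = f_obj/f_eye.
So f_obj = 14 f_eye and 14 f_eye + f_eye = 45 cm, giving f_eye = 45/15 = 3.000 cm and f_obj = 42.000 cm.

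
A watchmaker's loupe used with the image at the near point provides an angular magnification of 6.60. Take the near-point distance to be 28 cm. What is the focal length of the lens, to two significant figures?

For the image at the near point, M = 1 + D/f.
f = D/(M - 1) = 28/(6.6 - 1) = 5.000 cm.

5.0 cm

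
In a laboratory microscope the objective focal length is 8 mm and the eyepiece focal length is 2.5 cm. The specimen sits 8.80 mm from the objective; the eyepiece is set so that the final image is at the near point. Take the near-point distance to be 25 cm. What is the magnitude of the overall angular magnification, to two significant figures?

110

Convert to cm: f_obj = 8 mm = 0.8 cm; d_o = 8.80 mm = 0.88 cm.
Objective: 1/d_i = 1/f_obj - 1/d_o = 1/0.8 - 1/0.88 = 0.11364 cm^-1, so d_i = 8.800 cm.
m_obj = -d_i/d_o = -8.800/0.88 = -10.000.
Eyepiece angular magnification (image at near point): M_eye = 1 + D/f_e = 1 + 25/2.5 = 11.000.
Overall M = m_obj x M_eye = (-10.000)(11.000) = -110.00.
|M| = 110.00.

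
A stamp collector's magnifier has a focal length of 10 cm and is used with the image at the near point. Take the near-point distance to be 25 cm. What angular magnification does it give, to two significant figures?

M = 1 + D/f = 1 + 25/10 = 3.500.

3.5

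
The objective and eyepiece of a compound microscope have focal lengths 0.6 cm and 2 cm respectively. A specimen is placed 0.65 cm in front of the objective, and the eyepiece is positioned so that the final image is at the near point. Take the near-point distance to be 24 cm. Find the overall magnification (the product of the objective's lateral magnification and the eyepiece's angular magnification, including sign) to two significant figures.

Objective: 1/d_i = 1/f_obj - 1/d_o = 1/0.6 - 1/0.65 = 0.12821 cm^-1, so d_i = 7.800 cm.
m_obj = -d_i/d_o = -7.800/0.65 = -12.000.
Eyepiece angular magnification (image at near point): M_eye = 1 + D/f_e = 1 + 24/2 = 13.000.
Overall M = m_obj x M_eye = (-12.000)(13.000) = -156.00.

-160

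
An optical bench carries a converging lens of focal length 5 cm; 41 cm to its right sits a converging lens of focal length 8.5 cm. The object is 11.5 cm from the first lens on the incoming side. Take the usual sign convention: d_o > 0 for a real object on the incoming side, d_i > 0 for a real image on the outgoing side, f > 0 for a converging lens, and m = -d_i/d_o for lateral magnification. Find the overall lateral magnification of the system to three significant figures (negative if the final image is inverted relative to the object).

0.276

Applying the thin-lens equation to the first lens, 1/5 = 1/11.5 + 1/d_i1, which gives d_i1 = 8.846 cm.
Its lateral magnification is m_1 = -d_i1/d_o1 = -(8.846)/11.5 = -0.7692.
That image sits 32.154 cm in front of the second lens, so d_o2 = 32.154 cm.
Applying the thin-lens equation again with f_2 = 8.5 cm and d_o2 = 32.154 cm gives d_i2 = 11.554 cm.
m_2 = -(11.554)/(32.154) = -0.3593.
Total m = m_1 x m_2 = (-0.7692)(-0.3593) = 0.2764.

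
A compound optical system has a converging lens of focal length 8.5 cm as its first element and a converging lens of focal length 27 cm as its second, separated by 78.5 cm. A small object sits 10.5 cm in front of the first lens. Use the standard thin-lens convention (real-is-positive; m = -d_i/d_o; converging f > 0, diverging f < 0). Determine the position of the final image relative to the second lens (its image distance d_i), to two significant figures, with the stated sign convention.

130 cm

First lens: d_i1 = 1/(1/8.5 - 1/10.5) = 44.625 cm.
The intermediate image is 44.625 cm to the right of lens 1, so d_o2 = L - d_i1 = 78.5 - 44.625 = 33.875 cm.
Second lens: d_i2 = 1/(1/27 - 1/(33.875)) = 133.036 cm.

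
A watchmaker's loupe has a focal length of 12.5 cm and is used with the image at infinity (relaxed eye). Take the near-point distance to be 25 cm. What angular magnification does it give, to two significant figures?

2.0

M = D/f = 25/12.5 = 2.000.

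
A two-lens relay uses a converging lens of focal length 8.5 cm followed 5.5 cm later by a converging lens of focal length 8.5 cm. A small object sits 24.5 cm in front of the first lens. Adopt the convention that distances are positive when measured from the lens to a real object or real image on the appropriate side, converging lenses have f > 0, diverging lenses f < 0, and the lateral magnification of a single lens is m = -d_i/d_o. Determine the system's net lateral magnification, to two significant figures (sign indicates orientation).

-0.28

Applying the thin-lens equation to the first lens, 1/8.5 = 1/24.5 + 1/d_i1, which gives d_i1 = 13.016 cm.
Its lateral magnification is m_1 = -d_i1/d_o1 = -(13.016)/24.5 = -0.5312.
Since 13.016 cm > 5.5 cm, the first image lies past the second lens and serves as a virtual object: d_o2 = L - d_i1 = -7.516 cm.
Applying the thin-lens equation again with f_2 = 8.5 cm and d_o2 = -7.516 cm gives d_i2 = 3.989 cm.
m_2 = -(3.989)/(-7.516) = 0.5307.
Overall magnification: m = m_1 m_2 = -0.2820.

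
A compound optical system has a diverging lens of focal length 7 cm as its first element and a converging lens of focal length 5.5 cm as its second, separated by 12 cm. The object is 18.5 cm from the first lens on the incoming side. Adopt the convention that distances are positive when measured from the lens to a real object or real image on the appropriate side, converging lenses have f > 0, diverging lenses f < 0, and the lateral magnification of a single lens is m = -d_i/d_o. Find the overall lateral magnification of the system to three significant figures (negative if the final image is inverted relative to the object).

-0.130

Applying the thin-lens equation to the first lens, 1/(-7) = 1/18.5 + 1/d_i1, which gives d_i1 = -5.078 cm.
Its lateral magnification is m_1 = -d_i1/d_o1 = -(-5.078)/18.5 = 0.2745.
The intermediate image is virtual, 5.078 cm to the left of lens 1, so d_o2 = L - d_i1 = 12 - (-5.078) = 17.078 cm.
Applying the thin-lens equation again with f_2 = 5.5 cm and d_o2 = 17.078 cm gives d_i2 = 8.113 cm.
m_2 = -(8.113)/(17.078) = -0.4750.
Overall magnification: m = m_1 m_2 = -0.1304.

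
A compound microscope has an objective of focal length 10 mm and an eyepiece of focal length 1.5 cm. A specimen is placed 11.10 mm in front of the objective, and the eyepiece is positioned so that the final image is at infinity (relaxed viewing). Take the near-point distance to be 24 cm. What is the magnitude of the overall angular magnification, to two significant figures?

Convert to cm: f_obj = 10 mm = 1 cm; d_o = 11.10 mm = 1.11 cm.
Objective: 1/d_i = 1/f_obj - 1/d_o = 1/1 - 1/1.11 = 0.09910 cm^-1, so d_i = 10.091 cm.
m_obj = -d_i/d_o = -10.091/1.11 = -9.091.
Eyepiece angular magnification (image at infinity): M_eye = D/f_e = 24/1.5 = 16.000.
Overall M = m_obj x M_eye = (-9.091)(16.000) = -145.45.
|M| = 145.45.

150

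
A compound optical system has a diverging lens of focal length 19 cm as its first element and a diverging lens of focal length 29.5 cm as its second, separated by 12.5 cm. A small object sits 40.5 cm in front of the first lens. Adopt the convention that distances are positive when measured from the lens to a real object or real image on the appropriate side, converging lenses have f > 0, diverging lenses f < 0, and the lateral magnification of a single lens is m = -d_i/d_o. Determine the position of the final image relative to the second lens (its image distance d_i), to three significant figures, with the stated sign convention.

First lens: d_i1 = 1/(1/(-19) - 1/40.5) = -12.933 cm.
With d_i1 < 0 the first image is virtual and lies on the object side; the object distance for lens 2 is d_o2 = 12.5 - (-12.933) = 25.433 cm.
Second lens: d_i2 = 1/(1/(-29.5) - 1/(25.433)) = -13.658 cm.

-13.7 cm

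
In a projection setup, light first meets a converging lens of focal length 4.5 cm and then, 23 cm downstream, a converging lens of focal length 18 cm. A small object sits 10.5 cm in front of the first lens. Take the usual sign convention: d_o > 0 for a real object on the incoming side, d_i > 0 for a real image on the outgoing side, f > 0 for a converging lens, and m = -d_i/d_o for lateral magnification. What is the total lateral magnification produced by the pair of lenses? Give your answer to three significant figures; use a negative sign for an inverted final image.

-4.70

Applying the thin-lens equation to the first lens, 1/4.5 = 1/10.5 + 1/d_i1, which gives d_i1 = 7.875 cm.
Its lateral magnification is m_1 = -d_i1/d_o1 = -(7.875)/10.5 = -0.7500.
The intermediate image is 7.875 cm to the right of lens 1, so d_o2 = L - d_i1 = 23 - 7.875 = 15.125 cm.
Applying the thin-lens equation again with f_2 = 18 cm and d_o2 = 15.125 cm gives d_i2 = -94.696 cm.
m_2 = -(-94.696)/(15.125) = 6.2609.
Overall magnification: m = m_1 m_2 = -4.6957.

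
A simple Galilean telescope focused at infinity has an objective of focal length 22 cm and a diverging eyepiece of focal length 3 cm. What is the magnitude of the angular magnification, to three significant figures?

7.33

|M| = f_obj/|f_eye| = 22/3 = 7.333.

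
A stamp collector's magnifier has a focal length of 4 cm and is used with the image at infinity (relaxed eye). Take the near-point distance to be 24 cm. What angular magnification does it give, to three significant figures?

6.00

M = D/f = 24/4 = 6.000.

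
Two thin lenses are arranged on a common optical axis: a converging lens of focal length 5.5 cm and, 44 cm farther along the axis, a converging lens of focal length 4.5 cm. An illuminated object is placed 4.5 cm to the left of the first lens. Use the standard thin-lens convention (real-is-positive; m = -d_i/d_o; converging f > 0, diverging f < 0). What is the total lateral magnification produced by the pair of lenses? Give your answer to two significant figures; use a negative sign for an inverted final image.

-0.39

Lens 1: 1/d_i1 = 1/f_1 - 1/d_o1 = 1/5.5 - 1/4.5 = -0.04040 cm^-1, so d_i1 = -24.750 cm.
m_1 = -(-24.750)/4.5 = 5.5000.
The intermediate image is virtual, 24.750 cm to the left of lens 1, so d_o2 = L - d_i1 = 44 - (-24.750) = 68.750 cm.
Lens 2: 1/d_i2 = 1/f_2 - 1/d_o2 = 1/4.5 - 1/(68.750) = 0.20768 cm^-1, so d_i2 = 4.815 cm.
m_2 = -(4.815)/(68.750) = -0.0700.
Overall magnification: m = m_1 m_2 = -0.3852.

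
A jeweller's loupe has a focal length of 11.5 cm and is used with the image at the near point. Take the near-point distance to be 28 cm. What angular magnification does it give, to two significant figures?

3.4

M = 1 + D/f = 1 + 28/11.5 = 3.435.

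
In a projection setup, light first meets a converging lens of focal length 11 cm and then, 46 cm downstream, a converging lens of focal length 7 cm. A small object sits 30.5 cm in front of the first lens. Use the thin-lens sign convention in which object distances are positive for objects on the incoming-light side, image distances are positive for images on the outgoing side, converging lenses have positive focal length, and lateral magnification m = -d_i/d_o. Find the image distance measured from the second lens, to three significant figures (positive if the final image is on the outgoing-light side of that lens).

9.25 cm

First lens: d_i1 = 1/(1/11 - 1/30.5) = 17.205 cm.
That image sits 28.795 cm in front of the second lens, so d_o2 = 28.795 cm.
Second lens: d_i2 = 1/(1/7 - 1/(28.795)) = 9.248 cm.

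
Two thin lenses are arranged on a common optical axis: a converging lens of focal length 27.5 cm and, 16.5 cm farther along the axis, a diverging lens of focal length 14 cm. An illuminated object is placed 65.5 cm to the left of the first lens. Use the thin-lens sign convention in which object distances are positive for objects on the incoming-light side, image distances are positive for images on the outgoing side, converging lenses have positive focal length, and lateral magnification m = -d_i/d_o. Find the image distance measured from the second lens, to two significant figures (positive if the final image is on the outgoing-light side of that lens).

-26 cm

Lens 1: 1/d_i1 = 1/f_1 - 1/d_o1 = 1/27.5 - 1/65.5 = 0.02110 cm^-1, so d_i1 = 47.401 cm.
Since 47.401 cm > 16.5 cm, the first image lies past the second lens and serves as a virtual object: d_o2 = L - d_i1 = -30.901 cm.
Lens 2: 1/d_i2 = 1/f_2 - 1/d_o2 = 1/(-14) - 1/(-30.901) = -0.03907 cm^-1, so d_i2 = -25.597 cm.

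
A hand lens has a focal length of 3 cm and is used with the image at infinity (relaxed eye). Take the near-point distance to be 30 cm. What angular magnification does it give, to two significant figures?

10

M = D/f = 30/3 = 10.000.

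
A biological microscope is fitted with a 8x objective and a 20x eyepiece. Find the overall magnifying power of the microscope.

The overall magnification of a compound microscope is the product of the objective and eyepiece magnifications:
M = M_obj x M_eye = 8 x 20 = 160.

160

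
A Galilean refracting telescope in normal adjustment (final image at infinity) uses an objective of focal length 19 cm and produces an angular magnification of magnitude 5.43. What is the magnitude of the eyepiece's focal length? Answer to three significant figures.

|M| = f_obj/|f_eye|, so |f_eye| = f_obj/|M| = 19/5.43 = 3.499 cm.
(The eyepiece is diverging, so its signed focal length is -3.499 cm.)

3.50 cm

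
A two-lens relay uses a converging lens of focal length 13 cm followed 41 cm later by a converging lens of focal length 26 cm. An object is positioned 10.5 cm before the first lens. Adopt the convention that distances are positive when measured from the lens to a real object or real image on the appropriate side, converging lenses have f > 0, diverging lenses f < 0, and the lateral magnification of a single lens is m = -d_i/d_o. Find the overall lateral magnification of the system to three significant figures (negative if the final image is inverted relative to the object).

First lens: d_i1 = 1/(1/13 - 1/10.5) = -54.600 cm.
m_1 = -(-54.600)/10.5 = 5.2000.
With d_i1 < 0 the first image is virtual and lies on the object side; the object distance for lens 2 is d_o2 = 41 - (-54.600) = 95.600 cm.
Second lens: d_i2 = 1/(1/26 - 1/(95.600)) = 35.713 cm.
m_2 = -(35.713)/(95.600) = -0.3736.
Overall magnification: m = m_1 m_2 = -1.9425.

-1.94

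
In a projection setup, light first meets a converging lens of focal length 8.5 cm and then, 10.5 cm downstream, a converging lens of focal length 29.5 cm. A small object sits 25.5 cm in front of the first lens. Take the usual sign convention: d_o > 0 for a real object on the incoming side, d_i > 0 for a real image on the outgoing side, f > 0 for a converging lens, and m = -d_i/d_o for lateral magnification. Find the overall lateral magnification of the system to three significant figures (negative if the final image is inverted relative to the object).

Applying the thin-lens equation to the first lens, 1/8.5 = 1/25.5 + 1/d_i1, which gives d_i1 = 12.750 cm.
Its lateral magnification is m_1 = -d_i1/d_o1 = -(12.750)/25.5 = -0.5000.
Since 12.750 cm > 10.5 cm, the first image lies past the second lens and serves as a virtual object: d_o2 = L - d_i1 = -2.250 cm.
Applying the thin-lens equation again with f_2 = 29.5 cm and d_o2 = -2.250 cm gives d_i2 = 2.091 cm.
m_2 = -(2.091)/(-2.250) = 0.9291.
The system's lateral magnification is m_1 m_2 = (-0.5000)(0.9291) = -0.4646.

-0.465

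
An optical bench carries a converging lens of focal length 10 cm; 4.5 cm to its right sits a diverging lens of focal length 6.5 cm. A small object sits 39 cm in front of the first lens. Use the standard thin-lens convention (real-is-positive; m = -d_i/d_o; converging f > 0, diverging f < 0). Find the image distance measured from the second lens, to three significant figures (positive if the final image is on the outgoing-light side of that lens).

-23.8 cm

Lens 1: 1/d_i1 = 1/f_1 - 1/d_o1 = 1/10 - 1/39 = 0.07436 cm^-1, so d_i1 = 13.448 cm.
This image would form 13.448 cm past lens 1, i.e. 8.948 cm beyond lens 2, so it is a virtual object for lens 2: d_o2 = 4.5 - 13.448 = -8.948 cm.
Lens 2: 1/d_i2 = 1/f_2 - 1/d_o2 = 1/(-6.5) - 1/(-8.948) = -0.04209 cm^-1, so d_i2 = -23.757 cm.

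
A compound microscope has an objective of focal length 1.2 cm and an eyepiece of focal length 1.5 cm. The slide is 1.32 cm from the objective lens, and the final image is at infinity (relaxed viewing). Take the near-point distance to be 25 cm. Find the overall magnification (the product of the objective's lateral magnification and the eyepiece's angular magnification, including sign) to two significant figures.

-170

Objective: 1/d_i = 1/f_obj - 1/d_o = 1/1.2 - 1/1.32 = 0.07576 cm^-1, so d_i = 13.200 cm.
m_obj = -d_i/d_o = -13.200/1.32 = -10.000.
Eyepiece angular magnification (image at infinity): M_eye = D/f_e = 25/1.5 = 16.667.
Overall M = m_obj x M_eye = (-10.000)(16.667) = -166.67.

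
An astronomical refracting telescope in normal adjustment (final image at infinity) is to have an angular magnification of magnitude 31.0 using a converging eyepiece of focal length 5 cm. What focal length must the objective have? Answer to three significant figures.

|M| = f_obj/|f_eye|, so f_obj = |M| x |f_eye| = 31.0 x 5 = 155.000 cm.

155 cm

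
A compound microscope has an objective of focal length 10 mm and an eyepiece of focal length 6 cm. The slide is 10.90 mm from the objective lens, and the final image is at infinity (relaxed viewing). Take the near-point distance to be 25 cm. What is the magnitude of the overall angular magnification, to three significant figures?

46.3

Convert to cm: f_obj = 10 mm = 1 cm; d_o = 10.90 mm = 1.09 cm.
Objective: 1/d_i = 1/f_obj - 1/d_o = 1/1 - 1/1.09 = 0.08257 cm^-1, so d_i = 12.111 cm.
m_obj = -d_i/d_o = -12.111/1.09 = -11.111.
Eyepiece angular magnification (image at infinity): M_eye = D/f_e = 25/6 = 4.167.
Overall M = m_obj x M_eye = (-11.111)(4.167) = -46.30.
|M| = 46.30.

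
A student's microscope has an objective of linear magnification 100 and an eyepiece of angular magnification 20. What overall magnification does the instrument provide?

2000

The overall magnification of a compound microscope is the product of the objective and eyepiece magnifications:
M = M_obj x M_eye = 100 x 20 = 2000.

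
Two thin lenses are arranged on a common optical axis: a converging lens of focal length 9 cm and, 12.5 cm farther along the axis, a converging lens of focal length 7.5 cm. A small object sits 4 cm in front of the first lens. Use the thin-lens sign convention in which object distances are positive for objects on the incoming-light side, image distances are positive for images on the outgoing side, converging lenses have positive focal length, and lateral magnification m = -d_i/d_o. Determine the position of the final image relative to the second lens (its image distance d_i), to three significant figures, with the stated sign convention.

First lens: d_i1 = 1/(1/9 - 1/4) = -7.200 cm.
With d_i1 < 0 the first image is virtual and lies on the object side; the object distance for lens 2 is d_o2 = 12.5 - (-7.200) = 19.700 cm.
Second lens: d_i2 = 1/(1/7.5 - 1/(19.700)) = 12.111 cm.

12.1 cm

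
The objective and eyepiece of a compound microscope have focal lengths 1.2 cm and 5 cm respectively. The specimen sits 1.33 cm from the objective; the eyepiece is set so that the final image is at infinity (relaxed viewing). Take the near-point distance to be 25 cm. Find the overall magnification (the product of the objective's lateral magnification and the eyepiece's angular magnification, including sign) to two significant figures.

-46

Objective: 1/d_i = 1/f_obj - 1/d_o = 1/1.2 - 1/1.33 = 0.08145 cm^-1, so d_i = 12.277 cm.
m_obj = -d_i/d_o = -12.277/1.33 = -9.231.
Eyepiece angular magnification (image at infinity): M_eye = D/f_e = 25/5 = 5.000.
Overall M = m_obj x M_eye = (-9.231)(5.000) = -46.15.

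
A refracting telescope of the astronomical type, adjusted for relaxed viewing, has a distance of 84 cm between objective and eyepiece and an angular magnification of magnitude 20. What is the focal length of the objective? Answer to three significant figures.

80.0 cm

In normal adjustment the tube length equals f_obj + f_eye and |M| = f_obj/f_eye.
So f_obj = 20 f_eye and 20 f_eye + f_eye = 84 cm, giving f_eye = 84/21 = 4.000 cm and f_obj = 80.000 cm.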